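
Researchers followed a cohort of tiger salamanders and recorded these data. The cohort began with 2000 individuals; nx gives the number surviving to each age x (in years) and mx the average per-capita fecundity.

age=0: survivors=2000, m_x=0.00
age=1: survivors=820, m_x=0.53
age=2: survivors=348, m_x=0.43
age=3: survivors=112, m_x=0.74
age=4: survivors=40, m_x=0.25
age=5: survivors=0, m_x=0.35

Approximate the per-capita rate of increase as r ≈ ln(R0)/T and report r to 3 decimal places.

lx = nx/n0 = nx/2000: 1, 0.41, 0.174, 0.056, 0.02, 0
R0 = Σ lx·mx = 0 + 0.2173 + 0.07482 + 0.04144 + 0.005 + 0 = 0.33856
Σ x·lx·mx = 0.51126; T = 0.51126/0.33856 = 1.5101…
r ≈ ln(R0)/T = ln(0.33856)/1.5101… = -0.71721… → -0.717

-0.717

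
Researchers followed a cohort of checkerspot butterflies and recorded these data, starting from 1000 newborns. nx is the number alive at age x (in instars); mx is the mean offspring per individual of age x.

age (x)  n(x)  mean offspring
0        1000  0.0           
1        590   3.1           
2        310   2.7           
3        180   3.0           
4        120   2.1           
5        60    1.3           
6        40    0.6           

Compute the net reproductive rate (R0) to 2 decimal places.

3.56

lx = nx/n0 = nx/1000: 1, 0.59, 0.31, 0.18, 0.12, 0.06, 0.04
lx·mx by age: 0, 1.829, 0.837, 0.54, 0.252, 0.078, 0.024
R0 = Σ lx·mx = 3.56 → 3.56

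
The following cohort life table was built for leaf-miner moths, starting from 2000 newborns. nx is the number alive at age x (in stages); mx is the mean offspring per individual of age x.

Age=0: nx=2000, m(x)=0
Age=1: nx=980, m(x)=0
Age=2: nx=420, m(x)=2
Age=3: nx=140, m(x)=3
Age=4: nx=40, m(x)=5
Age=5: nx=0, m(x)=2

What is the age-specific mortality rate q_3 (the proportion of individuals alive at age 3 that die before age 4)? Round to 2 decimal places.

0.71

lx = nx/n0 = nx/2000: 1, 0.49, 0.21, 0.07, 0.02, 0
q_3 = (l_3 − l_4) / l_3 = (0.07 − 0.02) / 0.07
     = 0.05 / 0.07 = 0.714286… → 0.71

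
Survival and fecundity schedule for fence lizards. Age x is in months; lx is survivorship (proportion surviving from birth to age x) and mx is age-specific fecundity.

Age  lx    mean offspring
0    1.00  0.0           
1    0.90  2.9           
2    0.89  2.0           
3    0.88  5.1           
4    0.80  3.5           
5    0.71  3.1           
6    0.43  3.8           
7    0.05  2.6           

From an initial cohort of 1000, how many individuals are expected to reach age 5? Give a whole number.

Expected survivors = N0 · l_5 = 1000 × 0.71 = 710 → 710

710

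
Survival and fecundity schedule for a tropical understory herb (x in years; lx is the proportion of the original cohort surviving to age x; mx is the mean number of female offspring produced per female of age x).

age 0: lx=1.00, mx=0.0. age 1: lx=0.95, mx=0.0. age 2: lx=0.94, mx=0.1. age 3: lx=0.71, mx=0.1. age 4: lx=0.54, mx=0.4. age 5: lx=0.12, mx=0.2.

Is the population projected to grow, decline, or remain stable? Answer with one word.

R0 = Σ lx·mx = 0 + 0 + 0.094 + 0.071 + 0.216 + 0.024 = 0.405
R0 < 1, so the population is declining.

declining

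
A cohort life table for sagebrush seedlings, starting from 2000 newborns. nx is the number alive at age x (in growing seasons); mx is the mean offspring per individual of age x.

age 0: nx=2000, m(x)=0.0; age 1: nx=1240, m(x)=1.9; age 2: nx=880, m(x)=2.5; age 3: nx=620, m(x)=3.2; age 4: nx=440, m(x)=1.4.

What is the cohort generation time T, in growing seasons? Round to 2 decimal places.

2.12

lx = nx/n0 = nx/2000: 1, 0.62, 0.44, 0.31, 0.22
lx·mx: 0, 1.178, 1.1, 0.992, 0.308 → R0 = 3.578
x·lx·mx: 0, 1.178, 2.2, 2.976, 1.232 → Σ = 7.586
T = 7.586 / 3.578 = 2.120179… → 2.12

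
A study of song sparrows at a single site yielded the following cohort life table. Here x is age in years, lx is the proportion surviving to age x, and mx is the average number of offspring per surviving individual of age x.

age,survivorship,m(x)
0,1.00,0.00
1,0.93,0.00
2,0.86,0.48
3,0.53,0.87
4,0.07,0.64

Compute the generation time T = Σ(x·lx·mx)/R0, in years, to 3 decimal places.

lx·mx: 0, 0, 0.4128, 0.4611, 0.0448 → R0 = 0.9187
x·lx·mx: 0, 0, 0.8256, 1.3833, 0.1792 → Σ = 2.3881
T = 2.3881 / 0.9187 = 2.599434… → 2.599

2.599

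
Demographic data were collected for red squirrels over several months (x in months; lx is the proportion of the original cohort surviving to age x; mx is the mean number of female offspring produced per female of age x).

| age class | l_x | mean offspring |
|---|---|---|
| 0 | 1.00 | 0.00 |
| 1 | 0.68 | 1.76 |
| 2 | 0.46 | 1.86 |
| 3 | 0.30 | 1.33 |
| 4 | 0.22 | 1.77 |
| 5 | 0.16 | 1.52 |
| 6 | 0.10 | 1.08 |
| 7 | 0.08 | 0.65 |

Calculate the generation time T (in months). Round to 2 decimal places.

2.43

lx·mx: 0, 1.1968, 0.8556, 0.399, 0.3894, 0.2432, 0.108, 0.052 → R0 = 3.244
x·lx·mx: 0, 1.1968, 1.7112, 1.197, 1.5576, 1.216, 0.648, 0.364 → Σ = 7.8906
T = 7.8906 / 3.244 = 2.432367… → 2.43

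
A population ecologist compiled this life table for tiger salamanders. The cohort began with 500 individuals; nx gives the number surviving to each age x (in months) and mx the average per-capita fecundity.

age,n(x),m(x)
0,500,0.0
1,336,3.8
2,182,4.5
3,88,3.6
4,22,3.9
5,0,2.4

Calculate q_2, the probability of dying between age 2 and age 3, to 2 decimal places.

lx = nx/n0 = nx/500: 1, 0.672, 0.364, 0.176, 0.044, 0
q_2 = (l_2 − l_3) / l_2 = (0.364 − 0.176) / 0.364
     = 0.188 / 0.364 = 0.516484… → 0.52

0.52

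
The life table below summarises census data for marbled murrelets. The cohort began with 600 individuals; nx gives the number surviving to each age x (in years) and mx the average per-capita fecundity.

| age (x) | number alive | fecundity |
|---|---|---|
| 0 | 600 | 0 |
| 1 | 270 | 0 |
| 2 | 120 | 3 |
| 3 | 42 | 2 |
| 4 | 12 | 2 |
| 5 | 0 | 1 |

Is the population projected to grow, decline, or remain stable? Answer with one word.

declining

lx = nx/n0 = nx/600: 1, 0.45, 0.2, 0.07, 0.02, 0
R0 = Σ lx·mx = 0 + 0 + 0.6 + 0.14 + 0.04 + 0 = 0.78
R0 < 1, so the population is declining.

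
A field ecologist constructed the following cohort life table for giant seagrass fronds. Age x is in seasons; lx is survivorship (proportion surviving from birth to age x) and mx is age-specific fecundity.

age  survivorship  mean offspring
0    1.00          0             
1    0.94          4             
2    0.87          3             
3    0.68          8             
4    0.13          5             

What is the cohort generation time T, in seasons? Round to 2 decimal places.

lx·mx: 0, 3.76, 2.61, 5.44, 0.65 → R0 = 12.46
x·lx·mx: 0, 3.76, 5.22, 16.32, 2.6 → Σ = 27.9
T = 27.9 / 12.46 = 2.239165… → 2.24

2.24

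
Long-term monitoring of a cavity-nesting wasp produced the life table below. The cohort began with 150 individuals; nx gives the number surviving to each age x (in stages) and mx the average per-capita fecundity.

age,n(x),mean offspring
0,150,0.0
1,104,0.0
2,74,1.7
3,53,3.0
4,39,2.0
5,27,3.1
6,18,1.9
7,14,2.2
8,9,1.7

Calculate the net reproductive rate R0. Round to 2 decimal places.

lx = nx/n0 = nx/150: 1, 0.69333…, 0.49333…, 0.35333…, 0.26, 0.18, 0.12, 0.09333…, 0.06
lx·mx by age: 0, 0, 0.838667…, 1.06…, 0.52, 0.558, 0.228, 0.205333…, 0.102
R0 = Σ lx·mx = 3.512… → 3.51

3.51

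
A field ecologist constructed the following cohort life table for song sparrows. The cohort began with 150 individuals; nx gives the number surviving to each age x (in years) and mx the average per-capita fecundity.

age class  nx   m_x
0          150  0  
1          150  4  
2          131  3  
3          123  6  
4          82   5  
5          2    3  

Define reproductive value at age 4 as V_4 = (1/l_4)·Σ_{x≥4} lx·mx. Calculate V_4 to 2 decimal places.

5.07

lx = nx/n0 = nx/150: 1, 1, 0.87333…, 0.82, 0.54667…, 0.01333…
lx·mx for x ≥ 4: 2.733333…, 0.04… → sum = 2.773333…
V_4 = 2.773333… / l_4 = 2.773333… / 0.546667… = 5.073171… → 5.07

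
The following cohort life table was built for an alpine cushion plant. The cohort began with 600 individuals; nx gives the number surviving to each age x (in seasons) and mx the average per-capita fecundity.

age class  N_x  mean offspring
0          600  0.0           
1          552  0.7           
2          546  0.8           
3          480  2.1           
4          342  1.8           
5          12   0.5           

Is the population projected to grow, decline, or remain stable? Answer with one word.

growing

lx = nx/n0 = nx/600: 1, 0.92, 0.91, 0.8, 0.57, 0.02
R0 = Σ lx·mx = 0 + 0.644 + 0.728 + 1.68 + 1.026 + 0.01 = 4.088
R0 > 1, so the population is growing.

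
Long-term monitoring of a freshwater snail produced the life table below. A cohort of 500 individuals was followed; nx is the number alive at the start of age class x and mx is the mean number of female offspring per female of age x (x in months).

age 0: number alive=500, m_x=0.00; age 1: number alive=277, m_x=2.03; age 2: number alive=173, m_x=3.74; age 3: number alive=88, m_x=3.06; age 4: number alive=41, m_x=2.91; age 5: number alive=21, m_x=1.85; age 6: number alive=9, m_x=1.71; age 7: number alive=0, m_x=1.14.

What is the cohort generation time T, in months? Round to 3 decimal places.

lx = nx/n0 = nx/500: 1, 0.554, 0.346, 0.176, 0.082, 0.042, 0.018, 0
lx·mx: 0, 1.12462, 1.29404, 0.53856, 0.23862, 0.0777, 0.03078, 0 → R0 = 3.30432
x·lx·mx: 0, 1.12462, 2.58808, 1.61568, 0.95448, 0.3885, 0.18468, 0 → Σ = 6.85604
T = 6.85604 / 3.30432 = 2.074872… → 2.075

2.075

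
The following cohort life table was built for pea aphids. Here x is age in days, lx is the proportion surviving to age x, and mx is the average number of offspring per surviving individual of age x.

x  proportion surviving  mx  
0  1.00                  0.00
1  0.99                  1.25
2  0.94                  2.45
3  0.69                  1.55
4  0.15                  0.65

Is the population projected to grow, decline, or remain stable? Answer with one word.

R0 = Σ lx·mx = 0 + 1.2375 + 2.303 + 1.0695 + 0.0975 = 4.7075
R0 > 1, so the population is growing.

growing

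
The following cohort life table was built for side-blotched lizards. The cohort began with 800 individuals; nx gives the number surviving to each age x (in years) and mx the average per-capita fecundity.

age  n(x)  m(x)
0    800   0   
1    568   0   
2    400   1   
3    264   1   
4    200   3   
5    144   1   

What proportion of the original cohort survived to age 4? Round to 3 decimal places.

0.250

l_4 = n_4/n_0 = 200/800 = 0.25 → 0.250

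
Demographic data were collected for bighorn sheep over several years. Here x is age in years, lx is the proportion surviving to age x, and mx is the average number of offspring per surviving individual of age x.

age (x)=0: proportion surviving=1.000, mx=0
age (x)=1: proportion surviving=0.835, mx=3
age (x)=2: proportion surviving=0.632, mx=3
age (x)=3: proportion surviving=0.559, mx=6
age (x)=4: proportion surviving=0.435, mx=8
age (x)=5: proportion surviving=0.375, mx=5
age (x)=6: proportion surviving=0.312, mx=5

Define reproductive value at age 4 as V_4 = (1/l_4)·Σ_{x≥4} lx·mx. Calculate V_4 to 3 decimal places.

15.897

lx·mx for x ≥ 4: 3.48, 1.875, 1.56 → sum = 6.915
V_4 = 6.915 / l_4 = 6.915 / 0.435 = 15.896552… → 15.897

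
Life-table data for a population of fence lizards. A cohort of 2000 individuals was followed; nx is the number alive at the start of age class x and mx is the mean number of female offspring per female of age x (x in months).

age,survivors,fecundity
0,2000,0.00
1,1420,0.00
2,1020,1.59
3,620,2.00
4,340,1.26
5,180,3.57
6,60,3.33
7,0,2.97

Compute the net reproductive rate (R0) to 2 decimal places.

lx = nx/n0 = nx/2000: 1, 0.71, 0.51, 0.31, 0.17, 0.09, 0.03, 0
lx·mx by age: 0, 0, 0.8109, 0.62, 0.2142, 0.3213, 0.0999, 0
R0 = Σ lx·mx = 2.0663 → 2.07

2.07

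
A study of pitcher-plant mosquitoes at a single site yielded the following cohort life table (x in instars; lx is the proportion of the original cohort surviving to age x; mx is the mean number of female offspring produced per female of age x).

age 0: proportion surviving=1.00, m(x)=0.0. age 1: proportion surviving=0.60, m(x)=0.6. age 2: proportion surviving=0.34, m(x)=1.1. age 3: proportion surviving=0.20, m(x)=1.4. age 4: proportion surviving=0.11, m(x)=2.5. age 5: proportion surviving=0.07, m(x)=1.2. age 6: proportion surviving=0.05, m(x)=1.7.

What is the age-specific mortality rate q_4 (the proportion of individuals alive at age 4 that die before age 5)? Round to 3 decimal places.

0.364

q_4 = (l_4 − l_5) / l_4 = (0.11 − 0.07) / 0.11
     = 0.04 / 0.11 = 0.363636… → 0.364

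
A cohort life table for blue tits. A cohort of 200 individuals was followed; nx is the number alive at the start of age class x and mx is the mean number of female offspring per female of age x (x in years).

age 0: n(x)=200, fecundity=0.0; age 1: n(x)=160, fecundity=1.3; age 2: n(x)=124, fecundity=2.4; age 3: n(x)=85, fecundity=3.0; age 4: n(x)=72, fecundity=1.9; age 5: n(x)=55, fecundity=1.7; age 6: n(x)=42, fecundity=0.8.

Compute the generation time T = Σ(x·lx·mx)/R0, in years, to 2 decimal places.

lx = nx/n0 = nx/200: 1, 0.8, 0.62, 0.425, 0.36, 0.275, 0.21
lx·mx: 0, 1.04, 1.488, 1.275, 0.684, 0.4675, 0.168 → R0 = 5.1225
x·lx·mx: 0, 1.04, 2.976, 3.825, 2.736, 2.3375, 1.008 → Σ = 13.9225
T = 13.9225 / 5.1225 = 2.717911… → 2.72

2.72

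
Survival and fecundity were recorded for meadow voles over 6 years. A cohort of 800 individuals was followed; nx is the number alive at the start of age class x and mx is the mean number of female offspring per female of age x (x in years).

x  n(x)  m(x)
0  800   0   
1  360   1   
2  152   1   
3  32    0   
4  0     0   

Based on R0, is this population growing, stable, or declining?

lx = nx/n0 = nx/800: 1, 0.45, 0.19, 0.04, 0
R0 = Σ lx·mx = 0 + 0.45 + 0.19 + 0 + 0 = 0.64
R0 < 1, so the population is declining.

declining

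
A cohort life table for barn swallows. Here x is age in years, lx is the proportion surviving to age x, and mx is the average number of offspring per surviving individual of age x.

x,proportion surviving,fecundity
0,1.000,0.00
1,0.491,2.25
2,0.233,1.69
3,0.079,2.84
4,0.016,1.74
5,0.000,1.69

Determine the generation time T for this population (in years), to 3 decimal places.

lx·mx: 0, 1.10475, 0.39377, 0.22436, 0.02784, 0 → R0 = 1.75072
x·lx·mx: 0, 1.10475, 0.78754, 0.67308, 0.11136, 0 → Σ = 2.67673
T = 2.67673 / 1.75072 = 1.528931… → 1.529

1.529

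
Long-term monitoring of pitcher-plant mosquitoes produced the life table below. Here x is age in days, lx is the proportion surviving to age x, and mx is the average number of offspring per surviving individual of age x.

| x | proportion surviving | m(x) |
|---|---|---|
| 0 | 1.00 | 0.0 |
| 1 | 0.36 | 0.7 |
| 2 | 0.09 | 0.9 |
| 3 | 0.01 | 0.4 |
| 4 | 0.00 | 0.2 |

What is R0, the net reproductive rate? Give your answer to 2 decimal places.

lx·mx by age: 0, 0.252, 0.081, 0.004, 0
R0 = Σ lx·mx = 0.337 → 0.34

0.34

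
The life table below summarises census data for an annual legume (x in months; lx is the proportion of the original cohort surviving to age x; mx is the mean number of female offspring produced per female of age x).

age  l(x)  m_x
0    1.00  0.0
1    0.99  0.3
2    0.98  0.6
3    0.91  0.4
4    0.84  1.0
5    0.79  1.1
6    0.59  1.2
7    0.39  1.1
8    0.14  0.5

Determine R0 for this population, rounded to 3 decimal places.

lx·mx by age: 0, 0.297, 0.588, 0.364, 0.84, 0.869, 0.708, 0.429, 0.07
R0 = Σ lx·mx = 4.165 → 4.165

4.165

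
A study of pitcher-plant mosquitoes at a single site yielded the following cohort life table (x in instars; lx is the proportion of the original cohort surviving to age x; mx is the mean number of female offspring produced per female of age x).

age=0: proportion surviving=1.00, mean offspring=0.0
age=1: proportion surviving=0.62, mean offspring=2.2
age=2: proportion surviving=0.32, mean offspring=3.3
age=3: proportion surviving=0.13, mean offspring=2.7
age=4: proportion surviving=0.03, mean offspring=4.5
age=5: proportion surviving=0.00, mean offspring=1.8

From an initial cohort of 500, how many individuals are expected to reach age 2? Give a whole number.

160

Expected survivors = N0 · l_2 = 500 × 0.32 = 160 → 160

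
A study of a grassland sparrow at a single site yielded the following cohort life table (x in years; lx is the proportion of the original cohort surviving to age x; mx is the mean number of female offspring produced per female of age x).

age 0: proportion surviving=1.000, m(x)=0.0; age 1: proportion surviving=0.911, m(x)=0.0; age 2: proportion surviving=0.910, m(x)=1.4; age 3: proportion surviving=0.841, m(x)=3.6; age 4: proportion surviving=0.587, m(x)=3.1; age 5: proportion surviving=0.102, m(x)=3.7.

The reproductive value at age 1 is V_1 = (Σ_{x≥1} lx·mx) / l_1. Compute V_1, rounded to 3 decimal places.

lx·mx for x ≥ 1: 0, 1.274, 3.0276, 1.8197, 0.3774 → sum = 6.4987
V_1 = 6.4987 / l_1 = 6.4987 / 0.911 = 7.133589… → 7.134

7.134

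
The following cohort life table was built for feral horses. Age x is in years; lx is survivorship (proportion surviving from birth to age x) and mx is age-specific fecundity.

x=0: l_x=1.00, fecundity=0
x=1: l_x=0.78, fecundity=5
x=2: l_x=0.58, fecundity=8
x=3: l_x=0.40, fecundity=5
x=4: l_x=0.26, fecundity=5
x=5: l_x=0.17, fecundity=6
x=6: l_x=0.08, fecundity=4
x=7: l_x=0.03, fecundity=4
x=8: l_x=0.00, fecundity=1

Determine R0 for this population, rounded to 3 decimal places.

lx·mx by age: 0, 3.9, 4.64, 2, 1.3, 1.02, 0.32, 0.12, 0
R0 = Σ lx·mx = 13.3 → 13.300

13.300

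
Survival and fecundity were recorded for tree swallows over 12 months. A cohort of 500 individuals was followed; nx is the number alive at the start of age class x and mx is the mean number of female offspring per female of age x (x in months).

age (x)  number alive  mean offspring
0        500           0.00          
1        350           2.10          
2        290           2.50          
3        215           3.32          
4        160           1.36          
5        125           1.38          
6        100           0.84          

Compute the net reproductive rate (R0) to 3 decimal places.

lx = nx/n0 = nx/500: 1, 0.7, 0.58, 0.43, 0.32, 0.25, 0.2
lx·mx by age: 0, 1.47, 1.45, 1.4276, 0.4352, 0.345, 0.168
R0 = Σ lx·mx = 5.2958 → 5.296

5.296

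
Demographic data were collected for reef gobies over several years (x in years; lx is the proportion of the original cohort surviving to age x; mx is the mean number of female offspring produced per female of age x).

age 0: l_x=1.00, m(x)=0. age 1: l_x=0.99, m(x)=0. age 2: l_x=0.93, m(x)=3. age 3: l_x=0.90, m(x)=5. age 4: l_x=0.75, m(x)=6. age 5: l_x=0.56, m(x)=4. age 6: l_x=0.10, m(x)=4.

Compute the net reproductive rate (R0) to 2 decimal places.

14.43

lx·mx by age: 0, 0, 2.79, 4.5, 4.5, 2.24, 0.4
R0 = Σ lx·mx = 14.43 → 14.43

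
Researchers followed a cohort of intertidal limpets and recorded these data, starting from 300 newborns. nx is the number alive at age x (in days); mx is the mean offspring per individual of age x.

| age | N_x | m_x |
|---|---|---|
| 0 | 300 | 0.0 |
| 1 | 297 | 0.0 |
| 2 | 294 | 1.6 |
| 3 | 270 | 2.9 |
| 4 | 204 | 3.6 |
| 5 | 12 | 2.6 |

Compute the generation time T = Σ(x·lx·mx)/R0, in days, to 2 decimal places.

lx = nx/n0 = nx/300: 1, 0.99, 0.98, 0.9, 0.68, 0.04
lx·mx: 0, 0, 1.568, 2.61, 2.448, 0.104 → R0 = 6.73
x·lx·mx: 0, 0, 3.136, 7.83, 9.792, 0.52 → Σ = 21.278
T = 21.278 / 6.73 = 3.161664… → 3.16

3.16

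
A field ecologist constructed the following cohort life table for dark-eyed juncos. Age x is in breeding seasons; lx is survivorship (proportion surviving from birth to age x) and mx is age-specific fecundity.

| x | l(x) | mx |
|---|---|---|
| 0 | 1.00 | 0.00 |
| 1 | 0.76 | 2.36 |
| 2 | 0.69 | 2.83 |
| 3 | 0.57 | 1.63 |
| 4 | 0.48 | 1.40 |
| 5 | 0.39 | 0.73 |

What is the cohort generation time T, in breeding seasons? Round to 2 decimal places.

2.24

lx·mx: 0, 1.7936, 1.9527, 0.9291, 0.672, 0.2847 → R0 = 5.6321
x·lx·mx: 0, 1.7936, 3.9054, 2.7873, 2.688, 1.4235 → Σ = 12.5978
T = 12.5978 / 5.6321 = 2.236786… → 2.24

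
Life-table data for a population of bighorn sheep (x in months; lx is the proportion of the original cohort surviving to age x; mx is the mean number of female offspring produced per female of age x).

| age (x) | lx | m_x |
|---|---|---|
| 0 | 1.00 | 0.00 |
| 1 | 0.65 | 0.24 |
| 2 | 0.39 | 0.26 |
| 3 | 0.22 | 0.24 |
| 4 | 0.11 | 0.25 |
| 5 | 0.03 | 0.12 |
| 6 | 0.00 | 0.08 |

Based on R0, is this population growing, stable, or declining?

R0 = Σ lx·mx = 0 + 0.156 + 0.1014 + 0.0528 + 0.0275 + 0.0036 + 0 = 0.3413
R0 < 1, so the population is declining.

declining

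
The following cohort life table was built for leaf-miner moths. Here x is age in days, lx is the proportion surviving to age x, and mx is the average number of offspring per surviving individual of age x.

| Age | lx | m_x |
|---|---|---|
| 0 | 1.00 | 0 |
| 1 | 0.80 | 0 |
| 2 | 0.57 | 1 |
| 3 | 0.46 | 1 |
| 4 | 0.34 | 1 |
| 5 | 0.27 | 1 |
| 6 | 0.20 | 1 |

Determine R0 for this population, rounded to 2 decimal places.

lx·mx by age: 0, 0, 0.57, 0.46, 0.34, 0.27, 0.2
R0 = Σ lx·mx = 1.84 → 1.84

1.84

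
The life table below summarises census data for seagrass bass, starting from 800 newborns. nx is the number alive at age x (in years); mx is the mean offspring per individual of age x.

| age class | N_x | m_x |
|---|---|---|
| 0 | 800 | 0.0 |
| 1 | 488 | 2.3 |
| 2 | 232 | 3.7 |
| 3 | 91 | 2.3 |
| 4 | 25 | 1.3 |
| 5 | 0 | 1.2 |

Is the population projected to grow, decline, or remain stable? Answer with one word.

lx = nx/n0 = nx/800: 1, 0.61, 0.29, 0.11375, 0.03125, 0
R0 = Σ lx·mx = 0 + 1.403 + 1.073 + 0.261625 + 0.040625 + 0 = 2.77825
R0 > 1, so the population is growing.

growing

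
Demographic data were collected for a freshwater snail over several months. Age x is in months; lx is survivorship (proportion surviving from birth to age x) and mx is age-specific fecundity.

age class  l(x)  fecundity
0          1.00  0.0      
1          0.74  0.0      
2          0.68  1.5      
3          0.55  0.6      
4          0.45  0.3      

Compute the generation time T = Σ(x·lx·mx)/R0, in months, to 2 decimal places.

lx·mx: 0, 0, 1.02, 0.33, 0.135 → R0 = 1.485
x·lx·mx: 0, 0, 2.04, 0.99, 0.54 → Σ = 3.57
T = 3.57 / 1.485 = 2.40404… → 2.40

2.40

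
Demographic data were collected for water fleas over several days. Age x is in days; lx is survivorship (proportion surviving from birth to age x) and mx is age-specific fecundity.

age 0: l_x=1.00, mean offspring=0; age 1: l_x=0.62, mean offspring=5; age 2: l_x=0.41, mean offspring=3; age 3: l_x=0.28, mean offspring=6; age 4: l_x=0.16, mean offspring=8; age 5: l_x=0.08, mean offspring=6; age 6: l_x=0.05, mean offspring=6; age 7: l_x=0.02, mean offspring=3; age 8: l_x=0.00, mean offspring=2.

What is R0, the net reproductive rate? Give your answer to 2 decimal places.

lx·mx by age: 0, 3.1, 1.23, 1.68, 1.28, 0.48, 0.3, 0.06, 0
R0 = Σ lx·mx = 8.13 → 8.13

8.13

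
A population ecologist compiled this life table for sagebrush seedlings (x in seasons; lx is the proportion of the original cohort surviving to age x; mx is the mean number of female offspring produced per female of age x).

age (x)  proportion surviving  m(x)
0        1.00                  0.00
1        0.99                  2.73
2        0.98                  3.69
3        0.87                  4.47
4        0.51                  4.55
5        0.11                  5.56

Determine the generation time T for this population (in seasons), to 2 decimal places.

2.58

lx·mx: 0, 2.7027, 3.6162, 3.8889, 2.3205, 0.6116 → R0 = 13.1399
x·lx·mx: 0, 2.7027, 7.2324, 11.6667, 9.282, 3.058 → Σ = 33.9418
T = 33.9418 / 13.1399 = 2.583109… → 2.58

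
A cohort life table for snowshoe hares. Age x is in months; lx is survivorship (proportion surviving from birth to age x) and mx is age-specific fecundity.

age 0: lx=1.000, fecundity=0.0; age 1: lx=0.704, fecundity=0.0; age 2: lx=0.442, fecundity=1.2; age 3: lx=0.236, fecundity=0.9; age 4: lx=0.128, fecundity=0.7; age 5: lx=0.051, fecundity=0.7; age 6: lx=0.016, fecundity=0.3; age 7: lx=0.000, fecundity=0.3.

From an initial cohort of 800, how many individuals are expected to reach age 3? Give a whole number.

Expected survivors = N0 · l_3 = 800 × 0.236 = 188.8 → 189

189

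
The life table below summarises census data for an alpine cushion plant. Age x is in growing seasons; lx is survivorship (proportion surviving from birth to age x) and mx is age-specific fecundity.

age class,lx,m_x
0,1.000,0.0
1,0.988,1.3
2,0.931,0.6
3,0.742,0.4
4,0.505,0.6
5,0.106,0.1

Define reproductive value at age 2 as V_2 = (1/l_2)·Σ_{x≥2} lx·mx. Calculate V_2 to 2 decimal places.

1.26

lx·mx for x ≥ 2: 0.5586, 0.2968, 0.303, 0.0106 → sum = 1.169
V_2 = 1.169 / l_2 = 1.169 / 0.931 = 1.255639… → 1.26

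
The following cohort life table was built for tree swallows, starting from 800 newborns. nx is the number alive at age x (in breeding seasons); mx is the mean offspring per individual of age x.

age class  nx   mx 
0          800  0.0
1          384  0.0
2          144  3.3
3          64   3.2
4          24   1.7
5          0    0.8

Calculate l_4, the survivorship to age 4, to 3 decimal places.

0.030

l_4 = n_4/n_0 = 24/800 = 0.03 → 0.030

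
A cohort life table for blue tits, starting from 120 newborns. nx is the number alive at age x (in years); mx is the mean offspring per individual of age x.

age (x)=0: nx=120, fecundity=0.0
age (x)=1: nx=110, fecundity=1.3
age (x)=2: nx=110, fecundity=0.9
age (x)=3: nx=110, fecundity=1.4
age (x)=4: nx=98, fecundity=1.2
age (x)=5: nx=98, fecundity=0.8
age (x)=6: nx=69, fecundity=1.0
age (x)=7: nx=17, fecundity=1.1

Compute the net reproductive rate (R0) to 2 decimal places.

5.66

lx = nx/n0 = nx/120: 1, 0.91667…, 0.91667…, 0.91667…, 0.81667…, 0.81667…, 0.575, 0.14167…
lx·mx by age: 0, 1.191667…, 0.825…, 1.283333…, 0.98…, 0.653333…, 0.575, 0.155833…
R0 = Σ lx·mx = 5.664167… → 5.66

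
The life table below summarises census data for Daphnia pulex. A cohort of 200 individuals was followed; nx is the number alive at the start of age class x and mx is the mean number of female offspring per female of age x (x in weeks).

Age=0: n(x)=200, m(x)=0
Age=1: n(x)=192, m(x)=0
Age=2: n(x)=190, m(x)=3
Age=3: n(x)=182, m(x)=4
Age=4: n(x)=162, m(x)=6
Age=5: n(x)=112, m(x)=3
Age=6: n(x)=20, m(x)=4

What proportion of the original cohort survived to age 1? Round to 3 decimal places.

l_1 = n_1/n_0 = 192/200 = 0.96 → 0.960

0.960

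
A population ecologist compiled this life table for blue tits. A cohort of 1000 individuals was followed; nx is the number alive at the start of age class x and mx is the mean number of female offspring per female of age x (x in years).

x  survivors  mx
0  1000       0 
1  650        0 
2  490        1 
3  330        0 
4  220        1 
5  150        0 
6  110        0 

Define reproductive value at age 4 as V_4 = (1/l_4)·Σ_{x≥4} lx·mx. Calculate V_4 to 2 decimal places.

1.00

lx = nx/n0 = nx/1000: 1, 0.65, 0.49, 0.33, 0.22, 0.15, 0.11
lx·mx for x ≥ 4: 0.22, 0, 0 → sum = 0.22
V_4 = 0.22 / l_4 = 0.22 / 0.22 = 1 → 1.00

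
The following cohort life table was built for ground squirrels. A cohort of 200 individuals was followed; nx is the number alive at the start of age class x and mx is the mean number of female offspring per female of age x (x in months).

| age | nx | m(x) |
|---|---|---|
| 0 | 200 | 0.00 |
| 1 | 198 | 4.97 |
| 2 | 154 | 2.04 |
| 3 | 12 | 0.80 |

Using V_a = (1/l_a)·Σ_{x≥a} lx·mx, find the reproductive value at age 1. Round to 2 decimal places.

6.61

lx = nx/n0 = nx/200: 1, 0.99, 0.77, 0.06
lx·mx for x ≥ 1: 4.9203, 1.5708, 0.048 → sum = 6.5391
V_1 = 6.5391 / l_1 = 6.5391 / 0.99 = 6.605152… → 6.61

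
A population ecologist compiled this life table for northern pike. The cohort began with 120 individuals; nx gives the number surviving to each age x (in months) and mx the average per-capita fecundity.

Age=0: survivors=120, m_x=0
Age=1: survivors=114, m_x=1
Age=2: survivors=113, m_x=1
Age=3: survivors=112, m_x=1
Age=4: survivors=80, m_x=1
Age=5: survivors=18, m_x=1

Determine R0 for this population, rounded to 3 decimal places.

3.642

lx = nx/n0 = nx/120: 1, 0.95, 0.94167…, 0.93333…, 0.66667…, 0.15
lx·mx by age: 0, 0.95, 0.941667…, 0.933333…, 0.666667…, 0.15
R0 = Σ lx·mx = 3.641667… → 3.642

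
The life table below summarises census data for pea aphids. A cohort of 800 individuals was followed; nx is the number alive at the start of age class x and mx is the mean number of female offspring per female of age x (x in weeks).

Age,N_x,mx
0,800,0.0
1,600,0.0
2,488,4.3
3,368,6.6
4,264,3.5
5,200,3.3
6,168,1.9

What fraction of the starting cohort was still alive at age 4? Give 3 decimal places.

0.330

l_4 = n_4/n_0 = 264/800 = 0.33 → 0.330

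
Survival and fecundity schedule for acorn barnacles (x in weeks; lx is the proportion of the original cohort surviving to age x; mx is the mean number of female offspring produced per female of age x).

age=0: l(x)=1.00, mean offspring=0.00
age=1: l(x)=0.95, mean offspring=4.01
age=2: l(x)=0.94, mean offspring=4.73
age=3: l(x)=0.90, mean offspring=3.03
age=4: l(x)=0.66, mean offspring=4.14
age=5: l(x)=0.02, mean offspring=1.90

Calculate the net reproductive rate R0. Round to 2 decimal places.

13.75

lx·mx by age: 0, 3.8095, 4.4462, 2.727, 2.7324, 0.038
R0 = Σ lx·mx = 13.7531 → 13.75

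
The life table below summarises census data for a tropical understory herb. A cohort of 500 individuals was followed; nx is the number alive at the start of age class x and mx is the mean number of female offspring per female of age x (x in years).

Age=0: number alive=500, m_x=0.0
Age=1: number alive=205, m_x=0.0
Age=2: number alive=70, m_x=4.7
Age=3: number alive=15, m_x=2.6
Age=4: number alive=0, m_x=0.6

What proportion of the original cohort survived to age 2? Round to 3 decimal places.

0.140

l_2 = n_2/n_0 = 70/500 = 0.14 → 0.140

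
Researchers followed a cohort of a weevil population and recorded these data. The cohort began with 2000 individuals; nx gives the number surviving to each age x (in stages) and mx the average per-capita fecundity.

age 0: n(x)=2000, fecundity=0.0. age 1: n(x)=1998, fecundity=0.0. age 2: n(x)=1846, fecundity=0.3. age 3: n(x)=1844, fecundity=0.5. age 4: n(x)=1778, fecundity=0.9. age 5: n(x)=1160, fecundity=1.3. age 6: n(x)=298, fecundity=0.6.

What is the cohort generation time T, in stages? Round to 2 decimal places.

lx = nx/n0 = nx/2000: 1, 0.999, 0.923, 0.922, 0.889, 0.58, 0.149
lx·mx: 0, 0, 0.2769, 0.461, 0.8001, 0.754, 0.0894 → R0 = 2.3814
x·lx·mx: 0, 0, 0.5538, 1.383, 3.2004, 3.77, 0.5364 → Σ = 9.4436
T = 9.4436 / 2.3814 = 3.965566… → 3.97

3.97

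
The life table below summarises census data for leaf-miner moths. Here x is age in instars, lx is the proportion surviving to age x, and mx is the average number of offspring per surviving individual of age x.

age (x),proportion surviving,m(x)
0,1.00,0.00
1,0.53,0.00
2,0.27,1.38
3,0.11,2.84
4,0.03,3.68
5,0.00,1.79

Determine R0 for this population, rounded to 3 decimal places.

0.795

lx·mx by age: 0, 0, 0.3726, 0.3124, 0.1104, 0
R0 = Σ lx·mx = 0.7954 → 0.795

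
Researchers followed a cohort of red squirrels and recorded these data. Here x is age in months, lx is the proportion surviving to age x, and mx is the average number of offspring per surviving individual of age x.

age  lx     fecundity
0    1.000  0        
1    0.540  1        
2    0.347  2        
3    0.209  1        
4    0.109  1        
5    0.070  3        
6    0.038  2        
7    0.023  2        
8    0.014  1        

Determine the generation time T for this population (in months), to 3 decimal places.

2.598

lx·mx: 0, 0.54, 0.694, 0.209, 0.109, 0.21, 0.076, 0.046, 0.014 → R0 = 1.898
x·lx·mx: 0, 0.54, 1.388, 0.627, 0.436, 1.05, 0.456, 0.322, 0.112 → Σ = 4.931
T = 4.931 / 1.898 = 2.597998… → 2.598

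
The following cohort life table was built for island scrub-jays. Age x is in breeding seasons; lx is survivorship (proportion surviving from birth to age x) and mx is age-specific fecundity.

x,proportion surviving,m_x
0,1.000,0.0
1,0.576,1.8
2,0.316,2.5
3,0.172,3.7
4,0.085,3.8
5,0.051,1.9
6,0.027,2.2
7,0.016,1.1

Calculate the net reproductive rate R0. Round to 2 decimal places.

2.96

lx·mx by age: 0, 1.0368, 0.79, 0.6364, 0.323, 0.0969, 0.0594, 0.0176
R0 = Σ lx·mx = 2.9601 → 2.96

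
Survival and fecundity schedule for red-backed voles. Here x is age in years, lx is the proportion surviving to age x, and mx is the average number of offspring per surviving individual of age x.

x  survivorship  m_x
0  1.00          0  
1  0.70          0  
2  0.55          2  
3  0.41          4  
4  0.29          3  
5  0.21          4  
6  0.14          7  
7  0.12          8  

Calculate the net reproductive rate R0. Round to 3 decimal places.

6.390

lx·mx by age: 0, 0, 1.1, 1.64, 0.87, 0.84, 0.98, 0.96
R0 = Σ lx·mx = 6.39 → 6.390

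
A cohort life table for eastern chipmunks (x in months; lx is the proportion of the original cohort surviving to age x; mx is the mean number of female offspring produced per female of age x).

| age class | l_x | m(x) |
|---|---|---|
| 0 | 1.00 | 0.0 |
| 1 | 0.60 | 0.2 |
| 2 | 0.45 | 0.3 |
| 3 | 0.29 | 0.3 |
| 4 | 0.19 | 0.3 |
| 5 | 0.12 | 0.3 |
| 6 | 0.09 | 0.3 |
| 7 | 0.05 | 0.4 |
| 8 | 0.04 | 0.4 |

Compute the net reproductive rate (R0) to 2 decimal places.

lx·mx by age: 0, 0.12, 0.135, 0.087, 0.057, 0.036, 0.027, 0.02, 0.016
R0 = Σ lx·mx = 0.498 → 0.50

0.50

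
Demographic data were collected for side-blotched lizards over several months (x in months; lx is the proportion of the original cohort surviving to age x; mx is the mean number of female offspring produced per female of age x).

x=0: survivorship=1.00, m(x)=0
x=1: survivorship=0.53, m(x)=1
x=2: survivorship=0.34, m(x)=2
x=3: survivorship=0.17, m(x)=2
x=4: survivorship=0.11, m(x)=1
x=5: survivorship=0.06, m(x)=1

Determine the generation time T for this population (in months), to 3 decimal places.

2.122

lx·mx: 0, 0.53, 0.68, 0.34, 0.11, 0.06 → R0 = 1.72
x·lx·mx: 0, 0.53, 1.36, 1.02, 0.44, 0.3 → Σ = 3.65
T = 3.65 / 1.72 = 2.122093… → 2.122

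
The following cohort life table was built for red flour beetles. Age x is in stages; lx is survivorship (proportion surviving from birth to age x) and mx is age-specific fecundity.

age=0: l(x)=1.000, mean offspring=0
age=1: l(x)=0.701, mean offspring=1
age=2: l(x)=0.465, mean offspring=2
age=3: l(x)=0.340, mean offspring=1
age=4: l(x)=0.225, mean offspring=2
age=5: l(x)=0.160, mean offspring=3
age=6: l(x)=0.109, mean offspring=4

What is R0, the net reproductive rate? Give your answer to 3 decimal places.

lx·mx by age: 0, 0.701, 0.93, 0.34, 0.45, 0.48, 0.436
R0 = Σ lx·mx = 3.337 → 3.337

3.337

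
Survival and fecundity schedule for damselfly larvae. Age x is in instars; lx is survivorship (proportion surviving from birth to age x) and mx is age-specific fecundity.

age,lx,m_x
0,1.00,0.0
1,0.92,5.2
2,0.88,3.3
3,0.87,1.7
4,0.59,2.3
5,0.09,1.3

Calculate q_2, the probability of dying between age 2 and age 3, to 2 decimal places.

0.01

q_2 = (l_2 − l_3) / l_2 = (0.88 − 0.87) / 0.88
     = 0.01 / 0.88 = 0.011364… → 0.01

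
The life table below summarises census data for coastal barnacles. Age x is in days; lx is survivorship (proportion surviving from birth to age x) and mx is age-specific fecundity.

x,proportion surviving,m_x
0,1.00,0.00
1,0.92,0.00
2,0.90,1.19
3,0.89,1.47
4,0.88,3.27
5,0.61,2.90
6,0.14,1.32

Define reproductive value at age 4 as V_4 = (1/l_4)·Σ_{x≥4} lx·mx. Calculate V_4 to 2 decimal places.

lx·mx for x ≥ 4: 2.8776, 1.769, 0.1848 → sum = 4.8314
V_4 = 4.8314 / l_4 = 4.8314 / 0.88 = 5.490227… → 5.49

5.49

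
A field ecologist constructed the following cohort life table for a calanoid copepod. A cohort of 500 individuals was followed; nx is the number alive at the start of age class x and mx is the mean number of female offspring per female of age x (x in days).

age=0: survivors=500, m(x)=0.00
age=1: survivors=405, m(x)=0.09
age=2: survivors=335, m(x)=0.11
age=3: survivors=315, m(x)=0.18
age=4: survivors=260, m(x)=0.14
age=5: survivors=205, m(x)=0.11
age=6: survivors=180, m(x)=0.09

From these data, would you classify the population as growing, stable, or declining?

declining

lx = nx/n0 = nx/500: 1, 0.81, 0.67, 0.63, 0.52, 0.41, 0.36
R0 = Σ lx·mx = 0 + 0.0729 + 0.0737 + 0.1134 + 0.0728 + 0.0451 + 0.0324 = 0.4103
R0 < 1, so the population is declining.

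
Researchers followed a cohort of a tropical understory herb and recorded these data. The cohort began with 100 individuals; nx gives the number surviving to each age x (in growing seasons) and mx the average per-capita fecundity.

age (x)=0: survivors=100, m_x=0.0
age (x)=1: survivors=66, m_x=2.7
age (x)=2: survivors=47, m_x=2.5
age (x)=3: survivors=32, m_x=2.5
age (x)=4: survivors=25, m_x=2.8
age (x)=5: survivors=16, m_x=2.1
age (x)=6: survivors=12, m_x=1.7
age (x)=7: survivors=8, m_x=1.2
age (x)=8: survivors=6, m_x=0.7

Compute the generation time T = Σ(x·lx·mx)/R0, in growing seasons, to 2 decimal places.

2.58

lx = nx/n0 = nx/100: 1, 0.66, 0.47, 0.32, 0.25, 0.16, 0.12, 0.08, 0.06
lx·mx: 0, 1.782, 1.175, 0.8, 0.7, 0.336, 0.204, 0.096, 0.042 → R0 = 5.135
x·lx·mx: 0, 1.782, 2.35, 2.4, 2.8, 1.68, 1.224, 0.672, 0.336 → Σ = 13.244
T = 13.244 / 5.135 = 2.579163… → 2.58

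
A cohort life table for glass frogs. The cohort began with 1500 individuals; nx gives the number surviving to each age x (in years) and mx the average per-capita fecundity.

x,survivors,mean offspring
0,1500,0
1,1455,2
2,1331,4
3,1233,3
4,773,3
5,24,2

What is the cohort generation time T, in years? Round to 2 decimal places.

lx = nx/n0 = nx/1500: 1, 0.97, 0.88733…, 0.822, 0.51533…, 0.016
lx·mx: 0, 1.94, 3.549333…, 2.466, 1.546…, 0.032 → R0 = 9.533333…
x·lx·mx: 0, 1.94, 7.098667…, 7.398, 6.184…, 0.16 → Σ = 22.780667…
T = 22.780667… / 9.533333… = 2.38958… → 2.39

2.39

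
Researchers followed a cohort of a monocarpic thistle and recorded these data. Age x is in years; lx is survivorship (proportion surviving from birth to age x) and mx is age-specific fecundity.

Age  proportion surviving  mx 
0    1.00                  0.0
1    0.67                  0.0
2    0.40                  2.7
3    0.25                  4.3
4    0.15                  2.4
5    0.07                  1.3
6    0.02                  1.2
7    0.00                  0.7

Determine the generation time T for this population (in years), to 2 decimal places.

2.82

lx·mx: 0, 0, 1.08, 1.075, 0.36, 0.091, 0.024, 0 → R0 = 2.63
x·lx·mx: 0, 0, 2.16, 3.225, 1.44, 0.455, 0.144, 0 → Σ = 7.424
T = 7.424 / 2.63 = 2.822814… → 2.82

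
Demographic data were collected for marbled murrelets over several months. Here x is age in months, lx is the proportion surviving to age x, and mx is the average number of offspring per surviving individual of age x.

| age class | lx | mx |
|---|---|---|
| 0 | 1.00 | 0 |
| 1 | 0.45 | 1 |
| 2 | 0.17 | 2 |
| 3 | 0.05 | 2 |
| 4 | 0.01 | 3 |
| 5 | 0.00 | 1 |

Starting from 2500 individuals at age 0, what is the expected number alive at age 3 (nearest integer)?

125

Expected survivors = N0 · l_3 = 2500 × 0.05 = 125 → 125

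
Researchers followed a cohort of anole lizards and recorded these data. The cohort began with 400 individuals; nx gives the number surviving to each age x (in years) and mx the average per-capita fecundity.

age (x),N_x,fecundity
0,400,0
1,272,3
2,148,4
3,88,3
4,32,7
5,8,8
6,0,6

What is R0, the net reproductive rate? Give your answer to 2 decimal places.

4.90

lx = nx/n0 = nx/400: 1, 0.68, 0.37, 0.22, 0.08, 0.02, 0
lx·mx by age: 0, 2.04, 1.48, 0.66, 0.56, 0.16, 0
R0 = Σ lx·mx = 4.9 → 4.90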